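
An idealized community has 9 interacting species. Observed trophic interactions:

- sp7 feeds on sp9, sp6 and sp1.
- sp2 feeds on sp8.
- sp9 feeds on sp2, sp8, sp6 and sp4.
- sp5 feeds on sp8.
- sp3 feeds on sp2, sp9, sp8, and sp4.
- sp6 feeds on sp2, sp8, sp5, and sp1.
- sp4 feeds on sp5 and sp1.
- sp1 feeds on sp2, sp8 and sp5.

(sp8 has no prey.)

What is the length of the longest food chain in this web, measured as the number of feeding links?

5 links

One longest chain: sp8 → sp5 → sp1 → sp4 → sp9 → sp7.
It has 6 species and 5 links.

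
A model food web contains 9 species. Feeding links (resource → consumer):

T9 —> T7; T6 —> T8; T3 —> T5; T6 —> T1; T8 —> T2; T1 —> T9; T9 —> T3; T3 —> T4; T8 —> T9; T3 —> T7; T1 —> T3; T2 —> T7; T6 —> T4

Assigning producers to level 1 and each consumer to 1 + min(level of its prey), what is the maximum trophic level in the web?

Producers (level 1): T6.
Following each consumer down to its lowest-level prey: T6 → T8 → T2 → T7 (levels 1 through 4).
All prey of T7 (T2 3, T9 3, T3 3) are at level 3 or above, so T7 is at level 1 + 3 = 4.
Every consumer has at least one prey at level 3 or below, so none exceeds level 4.

4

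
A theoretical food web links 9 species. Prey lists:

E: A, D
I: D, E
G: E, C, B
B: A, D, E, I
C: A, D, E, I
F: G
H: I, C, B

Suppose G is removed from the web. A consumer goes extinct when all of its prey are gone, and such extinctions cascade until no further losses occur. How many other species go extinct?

1

Remove G.
Round 1: F (all prey gone) → extinct.
No further losses. Total secondary extinctions: 1.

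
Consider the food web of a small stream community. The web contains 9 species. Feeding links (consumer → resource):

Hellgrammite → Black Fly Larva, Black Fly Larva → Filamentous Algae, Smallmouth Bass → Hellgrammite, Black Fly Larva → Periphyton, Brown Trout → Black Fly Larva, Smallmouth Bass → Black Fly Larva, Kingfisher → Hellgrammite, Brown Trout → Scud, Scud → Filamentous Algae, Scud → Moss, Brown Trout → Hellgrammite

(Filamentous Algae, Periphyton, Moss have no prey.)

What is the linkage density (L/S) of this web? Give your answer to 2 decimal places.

L/S = 1.22

There are L = 11 links among S = 9 species.
L/S = 11/9 = 1.2222 ≈ 1.22.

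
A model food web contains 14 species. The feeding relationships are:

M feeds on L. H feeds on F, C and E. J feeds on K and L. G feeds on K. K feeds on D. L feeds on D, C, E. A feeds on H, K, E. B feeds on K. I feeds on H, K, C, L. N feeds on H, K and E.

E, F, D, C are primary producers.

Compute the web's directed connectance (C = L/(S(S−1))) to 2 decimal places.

The web has S = 14 species and L = 22 feeding links.
C = L / (S(S−1)) = 22 / 182 = 0.1209 ≈ 0.12.

C = 0.12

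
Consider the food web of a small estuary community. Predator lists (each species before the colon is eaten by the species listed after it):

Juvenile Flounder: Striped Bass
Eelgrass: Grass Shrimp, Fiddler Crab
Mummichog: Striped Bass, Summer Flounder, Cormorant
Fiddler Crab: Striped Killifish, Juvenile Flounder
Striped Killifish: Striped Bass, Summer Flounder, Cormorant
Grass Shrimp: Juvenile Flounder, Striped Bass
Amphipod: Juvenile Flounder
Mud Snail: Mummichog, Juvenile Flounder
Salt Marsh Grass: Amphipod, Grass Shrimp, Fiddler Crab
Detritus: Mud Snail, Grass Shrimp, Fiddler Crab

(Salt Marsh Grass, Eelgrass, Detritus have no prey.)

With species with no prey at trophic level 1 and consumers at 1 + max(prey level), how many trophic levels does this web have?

4

Basal resources (level 1): Salt Marsh Grass, Eelgrass, Detritus.
Detritus → Mud Snail → Mummichog → Striped Bass gives Striped Bass level 4.
No species has a prey at level 4, so no species reaches level 5.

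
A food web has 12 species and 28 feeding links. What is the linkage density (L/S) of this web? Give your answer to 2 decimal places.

L/S = 2.33

There are L = 28 links among S = 12 species.
L/S = 28/12 = 2.3333 ≈ 2.33.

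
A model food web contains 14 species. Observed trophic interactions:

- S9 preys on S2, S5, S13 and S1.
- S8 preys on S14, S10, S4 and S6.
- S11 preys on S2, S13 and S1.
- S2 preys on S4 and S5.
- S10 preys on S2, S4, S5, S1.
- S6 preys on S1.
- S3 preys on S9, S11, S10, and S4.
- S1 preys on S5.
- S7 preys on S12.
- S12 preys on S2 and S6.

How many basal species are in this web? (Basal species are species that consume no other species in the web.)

4

Basal species (no prey listed): S13, S14, S5, S4.
Count: 4.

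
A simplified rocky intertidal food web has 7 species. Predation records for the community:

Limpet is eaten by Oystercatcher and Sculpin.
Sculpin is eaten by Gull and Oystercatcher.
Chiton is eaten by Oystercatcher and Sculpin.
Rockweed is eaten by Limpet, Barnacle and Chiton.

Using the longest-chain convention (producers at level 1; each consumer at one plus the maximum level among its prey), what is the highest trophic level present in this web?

Producers (level 1): Rockweed.
Rockweed → Chiton → Sculpin → Gull gives Gull level 4.
No species has a prey at level 4, so no species reaches level 5.

4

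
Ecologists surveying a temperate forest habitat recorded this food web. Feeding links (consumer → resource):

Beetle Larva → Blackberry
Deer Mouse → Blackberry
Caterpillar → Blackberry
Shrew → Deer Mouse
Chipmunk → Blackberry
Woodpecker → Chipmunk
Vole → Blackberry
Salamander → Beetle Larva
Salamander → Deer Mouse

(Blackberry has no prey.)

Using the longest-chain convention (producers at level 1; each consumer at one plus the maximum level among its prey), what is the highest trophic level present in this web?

Producers (level 1): Blackberry.
Blackberry → Beetle Larva → Salamander gives Salamander level 3.
No species has a prey at level 3, so no species reaches level 4.

3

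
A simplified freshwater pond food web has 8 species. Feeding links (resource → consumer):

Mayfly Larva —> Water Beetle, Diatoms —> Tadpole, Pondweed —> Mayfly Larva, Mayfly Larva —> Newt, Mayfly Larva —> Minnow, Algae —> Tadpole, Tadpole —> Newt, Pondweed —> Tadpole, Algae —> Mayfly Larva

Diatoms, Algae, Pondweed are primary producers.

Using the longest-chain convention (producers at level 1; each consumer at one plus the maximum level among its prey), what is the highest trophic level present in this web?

3

Producers (level 1): Diatoms, Algae, Pondweed.
Diatoms → Tadpole → Newt gives Newt level 3.
No species has a prey at level 3, so no species reaches level 4.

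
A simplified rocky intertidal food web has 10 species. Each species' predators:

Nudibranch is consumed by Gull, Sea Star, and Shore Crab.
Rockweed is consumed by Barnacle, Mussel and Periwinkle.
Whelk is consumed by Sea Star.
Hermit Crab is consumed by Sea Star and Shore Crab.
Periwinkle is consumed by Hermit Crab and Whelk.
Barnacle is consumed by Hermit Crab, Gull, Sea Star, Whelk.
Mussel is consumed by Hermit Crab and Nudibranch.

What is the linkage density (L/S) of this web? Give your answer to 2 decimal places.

L/S = 1.70

There are L = 17 links among S = 10 species.
L/S = 17/10 = 1.7000 ≈ 1.70.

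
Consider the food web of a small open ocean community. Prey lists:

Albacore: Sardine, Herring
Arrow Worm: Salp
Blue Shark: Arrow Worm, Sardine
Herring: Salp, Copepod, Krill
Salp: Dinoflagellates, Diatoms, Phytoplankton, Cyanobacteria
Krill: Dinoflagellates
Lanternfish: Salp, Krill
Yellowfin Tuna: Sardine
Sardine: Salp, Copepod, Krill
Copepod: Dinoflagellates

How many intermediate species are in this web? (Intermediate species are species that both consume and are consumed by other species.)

6

Intermediate species (has both prey and predators): Salp, Copepod, Krill, Arrow Worm, Sardine, Herring.
Count: 6.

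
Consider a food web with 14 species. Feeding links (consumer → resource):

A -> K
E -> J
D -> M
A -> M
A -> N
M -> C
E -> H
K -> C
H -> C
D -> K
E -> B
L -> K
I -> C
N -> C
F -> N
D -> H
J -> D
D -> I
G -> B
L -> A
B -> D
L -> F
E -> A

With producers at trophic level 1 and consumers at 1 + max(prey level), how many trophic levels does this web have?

Producers (level 1): C.
C → K → D → B → E gives E level 5.
No species has a prey at level 5, so no species reaches level 6.

5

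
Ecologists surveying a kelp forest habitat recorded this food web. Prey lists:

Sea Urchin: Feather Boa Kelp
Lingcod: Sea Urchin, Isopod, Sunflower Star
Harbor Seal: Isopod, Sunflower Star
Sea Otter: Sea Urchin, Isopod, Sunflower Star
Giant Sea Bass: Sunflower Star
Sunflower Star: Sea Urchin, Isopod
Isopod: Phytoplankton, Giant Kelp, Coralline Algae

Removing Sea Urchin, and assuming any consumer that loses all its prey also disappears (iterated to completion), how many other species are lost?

Remove Sea Urchin.
Every predator of it retains at least one other prey: Sunflower Star still has Isopod; Lingcod still has Isopod, Sunflower Star; Sea Otter still has Isopod, Sunflower Star.
No consumer loses all prey, so no secondary extinctions occur.

0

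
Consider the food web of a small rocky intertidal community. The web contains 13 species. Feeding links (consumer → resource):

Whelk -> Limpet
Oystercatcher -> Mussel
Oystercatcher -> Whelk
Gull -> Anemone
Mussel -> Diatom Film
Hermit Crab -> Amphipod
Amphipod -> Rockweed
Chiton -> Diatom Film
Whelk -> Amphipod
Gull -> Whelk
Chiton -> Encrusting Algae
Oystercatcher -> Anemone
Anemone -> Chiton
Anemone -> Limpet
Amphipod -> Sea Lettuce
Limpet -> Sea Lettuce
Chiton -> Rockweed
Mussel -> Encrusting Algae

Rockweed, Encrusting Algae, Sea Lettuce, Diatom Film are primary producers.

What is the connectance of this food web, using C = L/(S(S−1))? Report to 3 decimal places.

The web has S = 13 species and L = 18 feeding links.
C = L / (S(S−1)) = 18 / 156 = 0.1154 ≈ 0.115.

C = 0.115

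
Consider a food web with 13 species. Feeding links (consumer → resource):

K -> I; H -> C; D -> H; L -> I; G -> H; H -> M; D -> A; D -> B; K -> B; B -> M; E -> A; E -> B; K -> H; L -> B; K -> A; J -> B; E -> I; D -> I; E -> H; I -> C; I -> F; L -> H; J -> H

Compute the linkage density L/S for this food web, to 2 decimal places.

L/S = 1.77

There are L = 23 links among S = 13 species.
L/S = 23/13 = 1.7692 ≈ 1.77.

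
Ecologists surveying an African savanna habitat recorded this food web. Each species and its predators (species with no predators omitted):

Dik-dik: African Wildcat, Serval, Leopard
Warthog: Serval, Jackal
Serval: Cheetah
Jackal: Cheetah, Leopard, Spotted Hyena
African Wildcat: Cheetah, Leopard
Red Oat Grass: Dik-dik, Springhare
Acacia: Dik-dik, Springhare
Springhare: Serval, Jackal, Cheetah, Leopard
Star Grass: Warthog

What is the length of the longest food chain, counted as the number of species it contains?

One longest chain: Star Grass → Warthog → Jackal → Cheetah.
It has 4 species and 3 links.

4 species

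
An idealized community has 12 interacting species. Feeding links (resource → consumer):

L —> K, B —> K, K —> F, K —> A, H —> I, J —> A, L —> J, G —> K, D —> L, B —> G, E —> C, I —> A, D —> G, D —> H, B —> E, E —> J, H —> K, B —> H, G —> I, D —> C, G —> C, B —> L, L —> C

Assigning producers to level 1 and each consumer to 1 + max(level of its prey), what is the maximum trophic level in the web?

4

Producers (level 1): D, B.
D → L → K → F gives F level 4.
No species has a prey at level 4, so no species reaches level 5.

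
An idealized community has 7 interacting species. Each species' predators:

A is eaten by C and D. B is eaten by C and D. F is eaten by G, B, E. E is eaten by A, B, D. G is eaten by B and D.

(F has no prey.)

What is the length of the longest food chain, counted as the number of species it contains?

One longest chain: F → G → B → C.
It has 4 species and 3 links.

4 species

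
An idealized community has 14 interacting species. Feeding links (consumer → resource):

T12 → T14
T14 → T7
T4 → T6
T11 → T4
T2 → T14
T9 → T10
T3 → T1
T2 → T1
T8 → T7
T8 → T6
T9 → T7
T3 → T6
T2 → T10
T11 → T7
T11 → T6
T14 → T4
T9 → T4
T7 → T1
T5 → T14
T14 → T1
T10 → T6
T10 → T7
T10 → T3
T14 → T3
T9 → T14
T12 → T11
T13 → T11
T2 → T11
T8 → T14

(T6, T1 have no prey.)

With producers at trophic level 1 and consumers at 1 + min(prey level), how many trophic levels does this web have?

Producers (level 1): T6, T1.
Following each consumer down to its lowest-level prey: T6 → T11 → T12 (levels 1 through 3).
All prey of T12 (T11 2, T14 2) are at level 2 or above, so T12 is at level 1 + 2 = 3.
Every consumer has at least one prey at level 2 or below, so none exceeds level 3.

3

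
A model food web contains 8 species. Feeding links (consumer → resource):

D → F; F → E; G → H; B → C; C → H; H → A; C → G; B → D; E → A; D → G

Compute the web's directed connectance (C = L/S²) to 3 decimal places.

C = 0.156

The web has S = 8 species and L = 10 feeding links.
C = L / S² = 10 / 64 = 0.1562 ≈ 0.156.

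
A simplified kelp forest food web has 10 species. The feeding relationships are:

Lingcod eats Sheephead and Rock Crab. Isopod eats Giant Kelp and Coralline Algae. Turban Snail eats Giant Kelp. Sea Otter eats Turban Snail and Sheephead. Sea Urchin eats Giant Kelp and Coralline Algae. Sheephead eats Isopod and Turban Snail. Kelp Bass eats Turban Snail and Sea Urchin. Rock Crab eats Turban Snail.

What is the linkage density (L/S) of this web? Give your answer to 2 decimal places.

L/S = 1.40

There are L = 14 links among S = 10 species.
L/S = 14/10 = 1.4000 ≈ 1.40.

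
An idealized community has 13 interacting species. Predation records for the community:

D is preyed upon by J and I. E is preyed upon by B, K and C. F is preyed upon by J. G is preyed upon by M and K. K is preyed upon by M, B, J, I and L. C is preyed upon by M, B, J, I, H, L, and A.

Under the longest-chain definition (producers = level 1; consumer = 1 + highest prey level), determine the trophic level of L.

Trophic level 3

E is a producer → level 1.
C eats E → level 2.
L eats C (level 2); other prey at levels: K 2 → level 3.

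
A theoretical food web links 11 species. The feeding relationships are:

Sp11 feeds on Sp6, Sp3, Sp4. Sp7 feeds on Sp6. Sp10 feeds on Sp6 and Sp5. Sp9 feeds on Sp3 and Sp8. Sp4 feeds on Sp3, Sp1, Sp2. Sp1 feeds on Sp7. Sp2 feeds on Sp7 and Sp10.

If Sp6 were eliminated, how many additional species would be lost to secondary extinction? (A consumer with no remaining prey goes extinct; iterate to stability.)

2

Remove Sp6.
Round 1: Sp7 (all prey gone) → extinct.
Round 2: Sp1 (all prey gone) → extinct.
No further losses. Total secondary extinctions: 2.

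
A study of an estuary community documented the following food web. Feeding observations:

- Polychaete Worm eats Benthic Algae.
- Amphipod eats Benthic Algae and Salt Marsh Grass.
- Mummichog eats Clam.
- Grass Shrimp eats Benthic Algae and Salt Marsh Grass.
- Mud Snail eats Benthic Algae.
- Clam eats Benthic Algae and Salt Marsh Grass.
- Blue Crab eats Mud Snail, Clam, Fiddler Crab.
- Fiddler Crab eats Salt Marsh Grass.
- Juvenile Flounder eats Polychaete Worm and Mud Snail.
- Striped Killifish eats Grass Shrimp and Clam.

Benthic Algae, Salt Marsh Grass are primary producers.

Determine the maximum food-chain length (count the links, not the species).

2 links

One longest chain: Benthic Algae → Clam → Striped Killifish.
It has 3 species and 2 links.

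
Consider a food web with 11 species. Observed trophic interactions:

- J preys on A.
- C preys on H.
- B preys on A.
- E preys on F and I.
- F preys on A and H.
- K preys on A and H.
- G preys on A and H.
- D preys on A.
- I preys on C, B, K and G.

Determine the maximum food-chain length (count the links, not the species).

One longest chain: H → C → I → E.
It has 4 species and 3 links.

3 links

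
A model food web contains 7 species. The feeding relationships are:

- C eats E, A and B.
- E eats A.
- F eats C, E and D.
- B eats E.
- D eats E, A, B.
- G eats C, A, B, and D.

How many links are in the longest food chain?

One longest chain: A → E → B → C → F.
It has 5 species and 4 links.

4 links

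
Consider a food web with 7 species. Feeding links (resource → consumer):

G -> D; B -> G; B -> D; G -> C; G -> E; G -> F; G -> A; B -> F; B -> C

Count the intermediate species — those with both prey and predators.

Intermediate species (has both prey and predators): G.
Count: 1.

1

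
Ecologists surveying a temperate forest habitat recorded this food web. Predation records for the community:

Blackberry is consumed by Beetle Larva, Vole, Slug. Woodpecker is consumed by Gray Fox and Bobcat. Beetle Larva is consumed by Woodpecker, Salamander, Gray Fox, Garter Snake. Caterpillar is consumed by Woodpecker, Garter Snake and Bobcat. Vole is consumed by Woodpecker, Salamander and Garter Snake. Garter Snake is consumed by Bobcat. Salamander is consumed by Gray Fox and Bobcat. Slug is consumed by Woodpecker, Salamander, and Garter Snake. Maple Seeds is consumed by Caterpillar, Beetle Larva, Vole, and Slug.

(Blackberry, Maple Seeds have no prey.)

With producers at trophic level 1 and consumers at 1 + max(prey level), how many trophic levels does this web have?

4

Producers (level 1): Blackberry, Maple Seeds.
Blackberry → Vole → Woodpecker → Gray Fox gives Gray Fox level 4.
No species has a prey at level 4, so no species reaches level 5.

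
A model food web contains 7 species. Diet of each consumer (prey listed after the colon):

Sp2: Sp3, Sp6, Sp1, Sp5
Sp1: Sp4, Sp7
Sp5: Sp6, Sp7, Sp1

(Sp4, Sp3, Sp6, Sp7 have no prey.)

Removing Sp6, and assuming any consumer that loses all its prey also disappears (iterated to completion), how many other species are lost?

0

Remove Sp6.
Every predator of it retains at least one other prey: Sp5 still has Sp7, Sp1; Sp2 still has Sp3, Sp1, Sp5.
No consumer loses all prey, so no secondary extinctions occur.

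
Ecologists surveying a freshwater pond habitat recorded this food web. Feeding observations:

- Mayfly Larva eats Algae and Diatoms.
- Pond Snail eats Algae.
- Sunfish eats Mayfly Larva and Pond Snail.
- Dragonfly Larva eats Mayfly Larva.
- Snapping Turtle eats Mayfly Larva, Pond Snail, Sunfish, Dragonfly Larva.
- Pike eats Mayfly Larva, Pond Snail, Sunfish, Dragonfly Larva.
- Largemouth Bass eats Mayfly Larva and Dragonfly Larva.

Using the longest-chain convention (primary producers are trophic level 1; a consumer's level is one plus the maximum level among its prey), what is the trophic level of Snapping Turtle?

Trophic level 4

Diatoms is a producer → level 1.
Mayfly Larva eats Diatoms (level 1); other prey at levels: Algae 1 → level 2.
Sunfish eats Mayfly Larva (level 2); other prey at levels: Pond Snail 2 → level 3.
Snapping Turtle eats Sunfish (level 3); other prey at levels: Mayfly Larva 2, Pond Snail 2, Dragonfly Larva 3 → level 4.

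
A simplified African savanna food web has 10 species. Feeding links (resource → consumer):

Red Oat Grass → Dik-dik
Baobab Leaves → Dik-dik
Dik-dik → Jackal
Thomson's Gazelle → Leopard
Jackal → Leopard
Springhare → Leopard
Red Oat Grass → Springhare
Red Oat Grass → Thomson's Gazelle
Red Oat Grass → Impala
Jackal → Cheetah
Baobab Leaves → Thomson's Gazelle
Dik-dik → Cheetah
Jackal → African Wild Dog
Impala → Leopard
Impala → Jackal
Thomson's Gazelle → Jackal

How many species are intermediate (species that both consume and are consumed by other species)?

5

Intermediate species (has both prey and predators): Impala, Dik-dik, Thomson's Gazelle, Springhare, Jackal.
Count: 5.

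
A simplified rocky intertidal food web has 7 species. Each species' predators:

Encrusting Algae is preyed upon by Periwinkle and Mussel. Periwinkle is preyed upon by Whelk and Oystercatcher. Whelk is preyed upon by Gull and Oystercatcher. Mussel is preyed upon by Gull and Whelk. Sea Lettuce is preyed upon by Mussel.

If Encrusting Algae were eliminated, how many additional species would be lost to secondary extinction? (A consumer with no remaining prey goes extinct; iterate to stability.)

1

Remove Encrusting Algae.
Round 1: Periwinkle (all prey gone) → extinct.
No further losses. Total secondary extinctions: 1.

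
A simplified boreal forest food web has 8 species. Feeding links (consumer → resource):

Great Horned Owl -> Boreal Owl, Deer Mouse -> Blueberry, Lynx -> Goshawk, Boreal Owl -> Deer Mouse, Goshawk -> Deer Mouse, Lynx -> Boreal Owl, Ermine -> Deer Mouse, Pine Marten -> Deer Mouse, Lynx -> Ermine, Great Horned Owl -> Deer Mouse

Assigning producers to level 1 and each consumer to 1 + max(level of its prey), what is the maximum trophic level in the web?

4

Producers (level 1): Blueberry.
Blueberry → Deer Mouse → Ermine → Lynx gives Lynx level 4.
No species has a prey at level 4, so no species reaches level 5.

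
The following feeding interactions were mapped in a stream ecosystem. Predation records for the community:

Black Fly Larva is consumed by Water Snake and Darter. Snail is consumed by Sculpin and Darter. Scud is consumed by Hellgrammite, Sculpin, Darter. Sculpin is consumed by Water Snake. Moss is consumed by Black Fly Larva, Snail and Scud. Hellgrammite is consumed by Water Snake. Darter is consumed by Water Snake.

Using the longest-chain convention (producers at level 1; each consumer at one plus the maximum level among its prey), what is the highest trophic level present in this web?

4

Producers (level 1): Moss.
Moss → Scud → Hellgrammite → Water Snake gives Water Snake level 4.
No species has a prey at level 4, so no species reaches level 5.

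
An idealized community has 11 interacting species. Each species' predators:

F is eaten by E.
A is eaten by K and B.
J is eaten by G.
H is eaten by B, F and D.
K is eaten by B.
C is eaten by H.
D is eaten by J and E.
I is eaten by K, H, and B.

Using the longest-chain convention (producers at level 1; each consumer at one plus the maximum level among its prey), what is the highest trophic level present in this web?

Producers (level 1): I, A, C.
I → H → D → J → G gives G level 5.
No species has a prey at level 5, so no species reaches level 6.

5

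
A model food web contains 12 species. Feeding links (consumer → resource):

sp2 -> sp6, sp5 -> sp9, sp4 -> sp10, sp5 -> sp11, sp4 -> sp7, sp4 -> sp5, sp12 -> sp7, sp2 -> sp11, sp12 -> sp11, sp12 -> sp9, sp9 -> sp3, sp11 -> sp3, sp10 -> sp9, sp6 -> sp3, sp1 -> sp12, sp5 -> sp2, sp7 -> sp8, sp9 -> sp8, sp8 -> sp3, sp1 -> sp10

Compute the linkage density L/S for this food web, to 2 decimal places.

L/S = 1.67

There are L = 20 links among S = 12 species.
L/S = 20/12 = 1.6667 ≈ 1.67.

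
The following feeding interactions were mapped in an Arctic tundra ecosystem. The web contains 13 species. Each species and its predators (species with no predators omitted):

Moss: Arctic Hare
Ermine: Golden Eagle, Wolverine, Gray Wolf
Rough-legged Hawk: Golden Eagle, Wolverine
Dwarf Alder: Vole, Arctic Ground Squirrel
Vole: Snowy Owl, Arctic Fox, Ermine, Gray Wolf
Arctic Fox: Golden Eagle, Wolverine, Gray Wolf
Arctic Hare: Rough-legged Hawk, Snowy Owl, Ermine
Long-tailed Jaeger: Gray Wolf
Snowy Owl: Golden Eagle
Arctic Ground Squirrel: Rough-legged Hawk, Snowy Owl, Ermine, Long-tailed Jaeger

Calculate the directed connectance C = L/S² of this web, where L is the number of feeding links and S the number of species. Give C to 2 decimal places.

The web has S = 13 species and L = 24 feeding links.
C = L / S² = 24 / 169 = 0.1420 ≈ 0.14.

C = 0.14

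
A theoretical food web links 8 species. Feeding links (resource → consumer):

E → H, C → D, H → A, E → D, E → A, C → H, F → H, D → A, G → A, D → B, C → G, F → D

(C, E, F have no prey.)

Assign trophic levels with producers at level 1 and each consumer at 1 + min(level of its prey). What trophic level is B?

C is a producer → level 1.
D eats C → level 2.
B eats D → level 3.
No prey of B is below level 2, so 3 is the minimum.

Trophic level 3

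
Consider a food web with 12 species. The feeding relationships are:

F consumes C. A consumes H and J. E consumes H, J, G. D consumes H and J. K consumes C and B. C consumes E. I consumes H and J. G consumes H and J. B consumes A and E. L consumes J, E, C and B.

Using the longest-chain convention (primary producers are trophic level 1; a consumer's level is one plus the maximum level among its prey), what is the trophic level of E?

H is a producer → level 1.
G eats H (level 1); other prey at levels: J 1 → level 2.
E eats G (level 2); other prey at levels: H 1, J 1 → level 3.

Trophic level 3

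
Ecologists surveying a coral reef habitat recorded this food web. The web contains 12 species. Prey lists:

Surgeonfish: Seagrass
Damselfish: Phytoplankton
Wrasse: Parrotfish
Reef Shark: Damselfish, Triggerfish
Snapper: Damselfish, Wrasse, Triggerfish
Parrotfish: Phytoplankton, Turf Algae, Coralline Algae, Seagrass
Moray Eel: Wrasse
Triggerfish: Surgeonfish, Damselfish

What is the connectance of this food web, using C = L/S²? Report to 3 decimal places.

C = 0.104

The web has S = 12 species and L = 15 feeding links.
C = L / S² = 15 / 144 = 0.1042 ≈ 0.104.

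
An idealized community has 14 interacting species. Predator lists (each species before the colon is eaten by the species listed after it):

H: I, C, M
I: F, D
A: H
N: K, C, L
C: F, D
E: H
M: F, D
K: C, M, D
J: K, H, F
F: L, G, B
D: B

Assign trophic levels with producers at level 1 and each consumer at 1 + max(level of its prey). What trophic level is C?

Trophic level 3

J is a producer → level 1.
K eats J (level 1); other prey at levels: N 1 → level 2.
C eats K (level 2); other prey at levels: N 1, H 2 → level 3.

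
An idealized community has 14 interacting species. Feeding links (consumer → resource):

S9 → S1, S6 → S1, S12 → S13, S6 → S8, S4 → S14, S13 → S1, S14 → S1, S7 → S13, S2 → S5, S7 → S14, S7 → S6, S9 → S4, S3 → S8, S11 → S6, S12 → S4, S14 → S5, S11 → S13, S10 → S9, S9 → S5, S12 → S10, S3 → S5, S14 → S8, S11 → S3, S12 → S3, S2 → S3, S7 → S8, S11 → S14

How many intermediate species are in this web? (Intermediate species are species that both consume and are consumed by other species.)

Intermediate species (has both prey and predators): S6, S13, S3, S14, S4, S9, S10.
Count: 7.

7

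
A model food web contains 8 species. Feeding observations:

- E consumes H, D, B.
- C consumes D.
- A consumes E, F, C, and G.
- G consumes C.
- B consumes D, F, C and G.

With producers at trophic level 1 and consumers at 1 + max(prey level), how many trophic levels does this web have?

Producers (level 1): D, F, H.
D → C → G → B → E → A gives A level 6.
No species has a prey at level 6, so no species reaches level 7.

6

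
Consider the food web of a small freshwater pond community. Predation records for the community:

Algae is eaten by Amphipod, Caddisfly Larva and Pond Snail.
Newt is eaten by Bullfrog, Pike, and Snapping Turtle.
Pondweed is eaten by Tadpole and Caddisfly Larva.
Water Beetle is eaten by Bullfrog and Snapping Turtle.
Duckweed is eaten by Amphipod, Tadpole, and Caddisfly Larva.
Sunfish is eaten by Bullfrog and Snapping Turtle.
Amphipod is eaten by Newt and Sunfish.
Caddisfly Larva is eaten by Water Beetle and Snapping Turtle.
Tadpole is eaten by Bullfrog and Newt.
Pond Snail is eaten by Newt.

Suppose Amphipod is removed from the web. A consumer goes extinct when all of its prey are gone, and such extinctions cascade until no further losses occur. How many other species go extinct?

1

Remove Amphipod.
Round 1: Sunfish (all prey gone) → extinct.
No further losses. Total secondary extinctions: 1.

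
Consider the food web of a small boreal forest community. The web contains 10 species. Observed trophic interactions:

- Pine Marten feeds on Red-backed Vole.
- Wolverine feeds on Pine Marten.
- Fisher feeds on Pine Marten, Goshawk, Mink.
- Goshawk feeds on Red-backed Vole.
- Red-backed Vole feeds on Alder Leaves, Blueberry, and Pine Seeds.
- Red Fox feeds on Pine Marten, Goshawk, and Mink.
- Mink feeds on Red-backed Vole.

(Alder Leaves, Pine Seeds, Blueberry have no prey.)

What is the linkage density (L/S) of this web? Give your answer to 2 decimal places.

L/S = 1.30

There are L = 13 links among S = 10 species.
L/S = 13/10 = 1.3000 ≈ 1.30.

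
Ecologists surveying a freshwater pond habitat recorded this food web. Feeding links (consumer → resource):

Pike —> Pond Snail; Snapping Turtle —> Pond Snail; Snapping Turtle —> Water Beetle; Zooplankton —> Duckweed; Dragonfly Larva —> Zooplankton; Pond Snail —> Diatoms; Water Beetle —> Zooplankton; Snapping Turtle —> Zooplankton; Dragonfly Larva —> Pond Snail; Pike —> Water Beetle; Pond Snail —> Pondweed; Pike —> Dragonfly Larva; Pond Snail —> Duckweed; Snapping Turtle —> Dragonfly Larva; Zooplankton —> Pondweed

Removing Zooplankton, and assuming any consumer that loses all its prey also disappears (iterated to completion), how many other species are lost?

1

Remove Zooplankton.
Round 1: Water Beetle (all prey gone) → extinct.
No further losses. Total secondary extinctions: 1.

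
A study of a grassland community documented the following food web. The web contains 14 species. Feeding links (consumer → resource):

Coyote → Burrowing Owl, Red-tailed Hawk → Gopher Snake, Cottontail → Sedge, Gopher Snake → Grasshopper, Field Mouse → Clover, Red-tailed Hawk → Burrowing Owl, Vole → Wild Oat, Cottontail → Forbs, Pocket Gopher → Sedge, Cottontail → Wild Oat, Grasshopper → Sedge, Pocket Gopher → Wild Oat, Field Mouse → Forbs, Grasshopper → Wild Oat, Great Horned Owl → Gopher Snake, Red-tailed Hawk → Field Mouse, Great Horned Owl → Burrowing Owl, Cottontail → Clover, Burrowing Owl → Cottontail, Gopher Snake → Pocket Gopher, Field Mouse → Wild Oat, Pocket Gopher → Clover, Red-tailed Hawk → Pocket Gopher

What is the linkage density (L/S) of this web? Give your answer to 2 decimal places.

There are L = 23 links among S = 14 species.
L/S = 23/14 = 1.6429 ≈ 1.64.

L/S = 1.64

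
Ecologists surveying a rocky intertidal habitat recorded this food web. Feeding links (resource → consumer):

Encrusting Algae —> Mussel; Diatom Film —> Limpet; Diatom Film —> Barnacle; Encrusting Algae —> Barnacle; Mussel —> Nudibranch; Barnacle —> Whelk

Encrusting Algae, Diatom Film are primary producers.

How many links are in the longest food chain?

One longest chain: Encrusting Algae → Barnacle → Whelk.
It has 3 species and 2 links.

2 links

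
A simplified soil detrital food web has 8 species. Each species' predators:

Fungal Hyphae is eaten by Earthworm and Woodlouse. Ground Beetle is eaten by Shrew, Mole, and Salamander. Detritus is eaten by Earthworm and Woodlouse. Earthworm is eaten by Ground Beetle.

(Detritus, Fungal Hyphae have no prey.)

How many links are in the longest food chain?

3 links

One longest chain: Detritus → Earthworm → Ground Beetle → Mole.
It has 4 species and 3 links.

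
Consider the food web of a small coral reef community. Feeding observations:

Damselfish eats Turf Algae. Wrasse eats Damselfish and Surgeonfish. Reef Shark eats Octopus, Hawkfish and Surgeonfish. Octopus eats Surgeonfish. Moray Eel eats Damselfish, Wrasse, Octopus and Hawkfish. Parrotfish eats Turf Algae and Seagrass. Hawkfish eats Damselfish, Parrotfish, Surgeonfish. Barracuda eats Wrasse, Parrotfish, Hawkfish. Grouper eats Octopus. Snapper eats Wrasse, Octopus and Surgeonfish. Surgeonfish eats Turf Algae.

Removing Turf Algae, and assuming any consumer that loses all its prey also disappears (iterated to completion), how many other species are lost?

6

Remove Turf Algae.
Round 1: Damselfish (all prey gone), Surgeonfish (all prey gone) → extinct.
Round 2: Octopus (all prey gone), Wrasse (all prey gone) → extinct.
Round 3: Snapper (all prey gone), Grouper (all prey gone) → extinct.
No further losses. Total secondary extinctions: 6.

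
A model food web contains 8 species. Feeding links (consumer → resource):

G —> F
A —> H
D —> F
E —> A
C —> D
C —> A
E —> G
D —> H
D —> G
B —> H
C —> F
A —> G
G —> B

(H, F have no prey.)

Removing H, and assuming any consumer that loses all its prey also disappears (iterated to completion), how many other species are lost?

1

Remove H.
Round 1: B (all prey gone) → extinct.
No further losses. Total secondary extinctions: 1.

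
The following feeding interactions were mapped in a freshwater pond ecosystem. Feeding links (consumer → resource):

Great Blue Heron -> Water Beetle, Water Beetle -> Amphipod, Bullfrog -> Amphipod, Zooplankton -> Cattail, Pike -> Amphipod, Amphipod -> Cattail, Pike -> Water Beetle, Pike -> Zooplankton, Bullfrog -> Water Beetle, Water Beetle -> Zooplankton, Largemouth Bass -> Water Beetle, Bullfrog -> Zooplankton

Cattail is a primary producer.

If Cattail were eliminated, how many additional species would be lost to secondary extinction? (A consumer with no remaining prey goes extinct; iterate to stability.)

Remove Cattail.
Round 1: Amphipod (all prey gone), Zooplankton (all prey gone) → extinct.
Round 2: Water Beetle (all prey gone) → extinct.
Round 3: Bullfrog (all prey gone), Pike (all prey gone), Great Blue Heron (all prey gone), Largemouth Bass (all prey gone) → extinct.
No further losses. Total secondary extinctions: 7.

7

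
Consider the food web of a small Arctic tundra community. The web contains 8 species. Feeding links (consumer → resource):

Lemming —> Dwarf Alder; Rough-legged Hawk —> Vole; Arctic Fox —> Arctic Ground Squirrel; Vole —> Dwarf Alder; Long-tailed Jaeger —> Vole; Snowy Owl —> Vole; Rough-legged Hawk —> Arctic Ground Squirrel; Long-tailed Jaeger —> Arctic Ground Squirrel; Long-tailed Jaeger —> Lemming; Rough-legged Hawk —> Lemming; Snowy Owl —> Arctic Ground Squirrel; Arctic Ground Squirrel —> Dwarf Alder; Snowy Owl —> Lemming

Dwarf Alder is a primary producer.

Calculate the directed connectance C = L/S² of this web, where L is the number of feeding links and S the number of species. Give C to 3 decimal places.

C = 0.203

The web has S = 8 species and L = 13 feeding links.
C = L / S² = 13 / 64 = 0.2031 ≈ 0.203.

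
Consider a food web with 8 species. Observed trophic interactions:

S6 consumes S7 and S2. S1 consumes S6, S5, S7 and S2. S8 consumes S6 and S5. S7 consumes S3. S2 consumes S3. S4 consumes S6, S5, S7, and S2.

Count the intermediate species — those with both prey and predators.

Intermediate species (has both prey and predators): S7, S2, S6.
Count: 3.

3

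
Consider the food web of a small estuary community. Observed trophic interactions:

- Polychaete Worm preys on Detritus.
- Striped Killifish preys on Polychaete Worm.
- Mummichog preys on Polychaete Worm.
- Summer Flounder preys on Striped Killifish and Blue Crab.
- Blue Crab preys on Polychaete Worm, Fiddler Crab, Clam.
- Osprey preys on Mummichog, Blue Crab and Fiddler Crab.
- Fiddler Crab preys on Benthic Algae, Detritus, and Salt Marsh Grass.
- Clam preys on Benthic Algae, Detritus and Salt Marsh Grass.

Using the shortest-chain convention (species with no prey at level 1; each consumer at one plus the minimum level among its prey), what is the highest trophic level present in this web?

Basal resources (level 1): Detritus, Salt Marsh Grass, Benthic Algae.
Following each consumer down to its lowest-level prey: Detritus → Clam → Blue Crab → Summer Flounder (levels 1 through 4).
All prey of Summer Flounder (Blue Crab 3, Striped Killifish 3) are at level 3 or above, so Summer Flounder is at level 1 + 3 = 4.
Every consumer has at least one prey at level 3 or below, so none exceeds level 4.

4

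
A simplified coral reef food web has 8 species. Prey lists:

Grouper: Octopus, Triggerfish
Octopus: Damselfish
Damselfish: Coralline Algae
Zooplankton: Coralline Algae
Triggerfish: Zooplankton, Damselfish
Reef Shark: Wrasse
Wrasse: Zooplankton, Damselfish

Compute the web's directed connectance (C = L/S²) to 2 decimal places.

C = 0.16

The web has S = 8 species and L = 10 feeding links.
C = L / S² = 10 / 64 = 0.1562 ≈ 0.16.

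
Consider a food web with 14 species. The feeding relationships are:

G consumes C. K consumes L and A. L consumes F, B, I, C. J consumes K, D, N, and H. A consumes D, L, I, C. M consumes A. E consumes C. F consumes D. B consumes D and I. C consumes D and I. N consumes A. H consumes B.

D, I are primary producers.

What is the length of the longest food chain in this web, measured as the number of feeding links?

5 links

One longest chain: D → C → L → A → N → J.
It has 6 species and 5 links.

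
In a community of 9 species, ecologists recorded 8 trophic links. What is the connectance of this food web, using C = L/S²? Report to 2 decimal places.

The web has S = 9 species and L = 8 feeding links.
C = L / S² = 8 / 81 = 0.0988 ≈ 0.10.

C = 0.10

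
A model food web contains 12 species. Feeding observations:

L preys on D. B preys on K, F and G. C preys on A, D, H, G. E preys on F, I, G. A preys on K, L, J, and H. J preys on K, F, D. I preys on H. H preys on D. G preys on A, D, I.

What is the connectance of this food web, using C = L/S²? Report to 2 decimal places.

C = 0.16

The web has S = 12 species and L = 23 feeding links.
C = L / S² = 23 / 144 = 0.1597 ≈ 0.16.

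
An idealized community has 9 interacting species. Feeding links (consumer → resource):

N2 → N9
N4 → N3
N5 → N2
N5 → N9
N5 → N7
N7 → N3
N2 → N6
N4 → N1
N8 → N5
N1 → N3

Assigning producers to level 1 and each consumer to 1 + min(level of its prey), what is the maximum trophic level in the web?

3

Producers (level 1): N3, N9, N6.
Following each consumer down to its lowest-level prey: N9 → N5 → N8 (levels 1 through 3).
All prey of N8 (N5 2) are at level 2 or above, so N8 is at level 1 + 2 = 3.
Every consumer has at least one prey at level 2 or below, so none exceeds level 3.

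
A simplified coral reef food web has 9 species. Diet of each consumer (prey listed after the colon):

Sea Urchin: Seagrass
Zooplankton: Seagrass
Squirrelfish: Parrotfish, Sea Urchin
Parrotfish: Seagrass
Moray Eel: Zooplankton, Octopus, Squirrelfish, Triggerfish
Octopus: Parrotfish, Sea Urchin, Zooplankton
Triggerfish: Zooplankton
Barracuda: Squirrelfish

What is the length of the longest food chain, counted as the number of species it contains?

4 species

One longest chain: Seagrass → Parrotfish → Octopus → Moray Eel.
It has 4 species and 3 links.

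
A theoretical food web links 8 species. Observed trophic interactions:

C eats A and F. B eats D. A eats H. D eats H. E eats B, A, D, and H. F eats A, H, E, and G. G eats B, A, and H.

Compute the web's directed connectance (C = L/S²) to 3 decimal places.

C = 0.250

The web has S = 8 species and L = 16 feeding links.
C = L / S² = 16 / 64 = 0.2500 ≈ 0.250.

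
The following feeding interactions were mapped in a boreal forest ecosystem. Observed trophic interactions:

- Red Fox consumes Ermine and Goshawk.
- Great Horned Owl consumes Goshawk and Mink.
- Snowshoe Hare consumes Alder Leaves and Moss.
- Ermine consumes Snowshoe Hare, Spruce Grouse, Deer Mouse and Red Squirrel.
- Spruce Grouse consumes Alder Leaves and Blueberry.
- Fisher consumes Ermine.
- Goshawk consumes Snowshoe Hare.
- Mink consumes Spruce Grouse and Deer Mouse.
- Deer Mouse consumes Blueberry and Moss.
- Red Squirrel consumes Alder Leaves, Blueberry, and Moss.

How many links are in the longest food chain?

3 links

One longest chain: Moss → Deer Mouse → Ermine → Fisher.
It has 4 species and 3 links.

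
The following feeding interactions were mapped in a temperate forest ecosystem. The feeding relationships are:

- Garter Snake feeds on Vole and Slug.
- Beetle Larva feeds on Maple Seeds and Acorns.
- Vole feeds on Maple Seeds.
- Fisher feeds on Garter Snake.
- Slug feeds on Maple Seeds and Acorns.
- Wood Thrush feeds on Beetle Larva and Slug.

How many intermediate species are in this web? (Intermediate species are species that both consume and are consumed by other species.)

Intermediate species (has both prey and predators): Vole, Beetle Larva, Slug, Garter Snake.
Count: 4.

4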